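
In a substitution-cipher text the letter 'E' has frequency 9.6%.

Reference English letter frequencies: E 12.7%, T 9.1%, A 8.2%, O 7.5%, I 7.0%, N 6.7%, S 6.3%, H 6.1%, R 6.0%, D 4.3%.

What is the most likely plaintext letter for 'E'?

Step 1: The observed frequency is 9.6%.
Step 2: Compare with English frequencies:
  E: 12.7% (difference: 3.1%)
  T: 9.1% (difference: 0.5%) <-- closest
  A: 8.2% (difference: 1.4%)
  O: 7.5% (difference: 2.1%)
  I: 7.0% (difference: 2.6%)
  N: 6.7% (difference: 2.9%)
  S: 6.3% (difference: 3.3%)
  H: 6.1% (difference: 3.5%)
  R: 6.0% (difference: 3.6%)
  D: 4.3% (difference: 5.3%)
Step 3: 'E' most likely represents 'T' (frequency 9.1%).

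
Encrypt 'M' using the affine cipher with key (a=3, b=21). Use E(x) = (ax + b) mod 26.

Step 1: Convert 'M' to number: x = 12.
Step 2: E(12) = (3 * 12 + 21) mod 26 = 57 mod 26 = 5.
Step 3: Convert 5 back to letter: F.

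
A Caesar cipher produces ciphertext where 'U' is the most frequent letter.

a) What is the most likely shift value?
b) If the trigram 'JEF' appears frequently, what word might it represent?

Step 1: In English, 'E' is the most frequent letter (12.7%).
Step 2: The most frequent ciphertext letter is 'U' (position 20).
Step 3: Shift = (20 - 4) mod 26 = 16.
Step 4: Decrypt 'JEF' by shifting back 16:
  J -> T
  E -> O
  F -> P
Step 5: 'JEF' decrypts to 'TOP'.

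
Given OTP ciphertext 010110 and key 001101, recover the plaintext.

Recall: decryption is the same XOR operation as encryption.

Step 1: XOR ciphertext with key:
  Ciphertext: 010110
  Key:        001101
  XOR:        011011
Step 2: Plaintext = 011011 = 27 in decimal.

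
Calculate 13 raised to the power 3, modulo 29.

Step 1: Compute 13^3 mod 29 step by step, reducing modulo 29 at each step.
  13^1 mod 29 = 13
  13^2 mod 29 = (13 * 13) mod 29 = 24
  13^3 mod 29 = (24 * 13) mod 29 = 22
Step 2: Result = 22.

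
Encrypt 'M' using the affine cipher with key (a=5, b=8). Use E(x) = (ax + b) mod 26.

Step 1: Convert 'M' to number: x = 12.
Step 2: E(12) = (5 * 12 + 8) mod 26 = 68 mod 26 = 16.
Step 3: Convert 16 back to letter: Q.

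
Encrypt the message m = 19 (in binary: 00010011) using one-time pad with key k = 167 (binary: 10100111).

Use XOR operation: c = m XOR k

Step 1: Write out the XOR operation bit by bit:
  Message: 00010011
  Key:     10100111
  XOR:     10110100
Step 2: Convert to decimal: 10110100 = 180.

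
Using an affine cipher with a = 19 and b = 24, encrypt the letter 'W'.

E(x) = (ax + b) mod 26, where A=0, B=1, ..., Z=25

Step 1: Convert 'W' to number: x = 22.
Step 2: E(22) = (19 * 22 + 24) mod 26 = 442 mod 26 = 0.
Step 3: Convert 0 back to letter: A.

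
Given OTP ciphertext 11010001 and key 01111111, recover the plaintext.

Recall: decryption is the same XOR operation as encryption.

Step 1: XOR ciphertext with key:
  Ciphertext: 11010001
  Key:        01111111
  XOR:        10101110
Step 2: Plaintext = 10101110 = 174 in decimal.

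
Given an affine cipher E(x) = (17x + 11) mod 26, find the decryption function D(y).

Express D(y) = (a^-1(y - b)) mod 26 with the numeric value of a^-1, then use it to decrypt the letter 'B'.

Step 1: Find a^-1, the modular inverse of 17 mod 26.
Step 2: We need 17 * a^-1 = 1 (mod 26).
Step 3: 17 * 23 = 391 = 15 * 26 + 1, so a^-1 = 23.
Step 4: D(y) = 23(y - 11) mod 26.
Step 5: Apply to 'B' (y = 1): D(1) = 23 * (1 - 11) mod 26 = 23 * -10 mod 26 = 4 -> 'E'.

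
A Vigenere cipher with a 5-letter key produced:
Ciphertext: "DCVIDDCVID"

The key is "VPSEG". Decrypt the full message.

Step 1: Key 'VPSEG' has length 5. Extended key: VPSEGVPSEG
Step 2: Decrypt each position:
  D(3) - V(21) = 8 = I
  C(2) - P(15) = 13 = N
  V(21) - S(18) = 3 = D
  I(8) - E(4) = 4 = E
  D(3) - G(6) = 23 = X
  D(3) - V(21) = 8 = I
  C(2) - P(15) = 13 = N
  V(21) - S(18) = 3 = D
  I(8) - E(4) = 4 = E
  D(3) - G(6) = 23 = X
Plaintext: INDEXINDEX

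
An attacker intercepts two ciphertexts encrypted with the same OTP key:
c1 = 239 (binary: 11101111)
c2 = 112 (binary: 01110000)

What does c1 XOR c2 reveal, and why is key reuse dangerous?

Step 1: c1 XOR c2 = (m1 XOR k) XOR (m2 XOR k).
Step 2: By XOR associativity/commutativity: = m1 XOR m2 XOR k XOR k = m1 XOR m2.
Step 3: 11101111 XOR 01110000 = 10011111 = 159.
Step 4: The key cancels out! An attacker learns m1 XOR m2 = 159, revealing the relationship between plaintexts.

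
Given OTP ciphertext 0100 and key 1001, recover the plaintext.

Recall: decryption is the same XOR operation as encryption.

Step 1: XOR ciphertext with key:
  Ciphertext: 0100
  Key:        1001
  XOR:        1101
Step 2: Plaintext = 1101 = 13 in decimal.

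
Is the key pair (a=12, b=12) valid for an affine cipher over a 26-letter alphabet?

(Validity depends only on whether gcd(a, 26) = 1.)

Step 1: Compute gcd(12, 26).
Step 2: gcd(12, 26) = 2.
Since gcd = 2 != 1, 12 shares a common factor with 26, so it cannot be used.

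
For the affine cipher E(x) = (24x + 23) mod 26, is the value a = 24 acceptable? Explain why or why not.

Step 1: Compute gcd(24, 26).
Step 2: gcd(24, 26) = 2.
Since gcd = 2 != 1, 24 shares a common factor with 26, so it cannot be used.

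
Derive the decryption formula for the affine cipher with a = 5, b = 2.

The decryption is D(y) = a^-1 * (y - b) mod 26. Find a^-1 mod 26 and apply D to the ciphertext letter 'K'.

Step 1: Find a^-1, the modular inverse of 5 mod 26.
Step 2: We need 5 * a^-1 = 1 (mod 26).
Step 3: 5 * 21 = 105 = 4 * 26 + 1, so a^-1 = 21.
Step 4: D(y) = 21(y - 2) mod 26.
Step 5: Apply to 'K' (y = 10): D(10) = 21 * (10 - 2) mod 26 = 21 * 8 mod 26 = 12 -> 'M'.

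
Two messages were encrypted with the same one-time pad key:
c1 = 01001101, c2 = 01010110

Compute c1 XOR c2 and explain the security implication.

Step 1: c1 XOR c2 = (m1 XOR k) XOR (m2 XOR k).
Step 2: By XOR associativity/commutativity: = m1 XOR m2 XOR k XOR k = m1 XOR m2.
Step 3: 01001101 XOR 01010110 = 00011011 = 27.
Step 4: The key cancels out! An attacker learns m1 XOR m2 = 27, revealing the relationship between plaintexts.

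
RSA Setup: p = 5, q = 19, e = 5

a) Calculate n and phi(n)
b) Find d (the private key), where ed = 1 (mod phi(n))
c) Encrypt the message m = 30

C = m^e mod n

Step 1: n = 5 * 19 = 95.
Step 2: phi(n) = (5-1)(19-1) = 4 * 18 = 72.
Step 3: Find d = 5^(-1) mod 72 = 29.
  Verify: 5 * 29 = 145 = 1 (mod 72).
Step 4: C = 30^5 mod 95 = 45.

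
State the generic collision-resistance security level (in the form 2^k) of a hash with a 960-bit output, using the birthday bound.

Step 1: The birthday paradox gives collision probability ~50% after sqrt(2^n) = 2^(n/2) hashes.
Step 2: For 960-bit output: 2^(960/2) = 2^480.
Step 3: Approximately 2^480 hash computations needed.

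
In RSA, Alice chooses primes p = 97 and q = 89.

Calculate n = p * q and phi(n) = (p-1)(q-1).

Step 1: n = p * q = 97 * 89 = 8633.
Step 2: phi(n) = (p-1)(q-1) = 96 * 88 = 8448.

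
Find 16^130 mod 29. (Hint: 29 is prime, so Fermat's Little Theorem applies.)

Step 1: Since 29 is prime, by Fermat's Little Theorem: 16^28 = 1 (mod 29).
Step 2: Reduce exponent: 130 mod 28 = 18.
Step 3: So 16^130 = 16^18 (mod 29).
Step 4: 16^18 mod 29 = 25.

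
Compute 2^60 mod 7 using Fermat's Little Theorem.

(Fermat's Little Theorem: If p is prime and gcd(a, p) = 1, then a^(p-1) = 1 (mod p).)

Step 1: Since 7 is prime, by Fermat's Little Theorem: 2^6 = 1 (mod 7).
Step 2: Reduce exponent: 60 mod 6 = 0.
Step 3: So 2^60 = 2^0 (mod 7).
Step 4: 2^0 mod 7 = 1.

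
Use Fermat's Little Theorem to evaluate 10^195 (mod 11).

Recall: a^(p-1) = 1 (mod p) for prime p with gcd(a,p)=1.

Step 1: Since 11 is prime, by Fermat's Little Theorem: 10^10 = 1 (mod 11).
Step 2: Reduce exponent: 195 mod 10 = 5.
Step 3: So 10^195 = 10^5 (mod 11).
Step 4: 10^5 mod 11 = 10.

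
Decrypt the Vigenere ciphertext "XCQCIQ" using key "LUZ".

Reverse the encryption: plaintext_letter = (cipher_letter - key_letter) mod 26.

Step 1: Extend key: LUZLUZ
Step 2: Decrypt each letter (c - k) mod 26:
  X(23) - L(11) = (23-11) mod 26 = 12 = M
  C(2) - U(20) = (2-20) mod 26 = 8 = I
  Q(16) - Z(25) = (16-25) mod 26 = 17 = R
  C(2) - L(11) = (2-11) mod 26 = 17 = R
  I(8) - U(20) = (8-20) mod 26 = 14 = O
  Q(16) - Z(25) = (16-25) mod 26 = 17 = R
Plaintext: MIRROR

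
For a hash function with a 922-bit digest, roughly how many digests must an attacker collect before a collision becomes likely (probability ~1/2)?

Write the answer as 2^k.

Step 1: The birthday paradox gives collision probability ~50% after sqrt(2^n) = 2^(n/2) hashes.
Step 2: For 922-bit output: 2^(922/2) = 2^461.
Step 3: Approximately 2^461 hash computations needed.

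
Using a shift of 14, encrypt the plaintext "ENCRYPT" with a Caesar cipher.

Step 1: For each letter, shift forward by 14 positions (mod 26).
  E (position 4) -> position (4+14) mod 26 = 18 -> S
  N (position 13) -> position (13+14) mod 26 = 1 -> B
  C (position 2) -> position (2+14) mod 26 = 16 -> Q
  R (position 17) -> position (17+14) mod 26 = 5 -> F
  Y (position 24) -> position (24+14) mod 26 = 12 -> M
  P (position 15) -> position (15+14) mod 26 = 3 -> D
  T (position 19) -> position (19+14) mod 26 = 7 -> H
Result: SBQFMDH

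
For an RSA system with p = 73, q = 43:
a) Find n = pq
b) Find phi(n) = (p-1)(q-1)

Step 1: n = p * q = 73 * 43 = 3139.
Step 2: phi(n) = (p-1)(q-1) = 72 * 42 = 3024.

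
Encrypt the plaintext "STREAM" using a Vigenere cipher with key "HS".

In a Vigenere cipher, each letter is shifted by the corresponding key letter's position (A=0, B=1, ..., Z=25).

Step 1: Repeat key to match plaintext length:
  Plaintext: STREAM
  Key:       HSHSHS
Step 2: Encrypt each letter:
  S(18) + H(7) = (18+7) mod 26 = 25 = Z
  T(19) + S(18) = (19+18) mod 26 = 11 = L
  R(17) + H(7) = (17+7) mod 26 = 24 = Y
  E(4) + S(18) = (4+18) mod 26 = 22 = W
  A(0) + H(7) = (0+7) mod 26 = 7 = H
  M(12) + S(18) = (12+18) mod 26 = 4 = E
Ciphertext: ZLYWHE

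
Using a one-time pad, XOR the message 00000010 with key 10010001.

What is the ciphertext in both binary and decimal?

Step 1: Write out the XOR operation bit by bit:
  Message: 00000010
  Key:     10010001
  XOR:     10010011
Step 2: Convert to decimal: 10010011 = 147.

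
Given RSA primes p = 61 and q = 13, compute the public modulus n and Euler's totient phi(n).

Step 1: n = p * q = 61 * 13 = 793.
Step 2: phi(n) = (p-1)(q-1) = 60 * 12 = 720.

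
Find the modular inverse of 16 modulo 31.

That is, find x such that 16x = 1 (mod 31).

Step 1: We need x such that 16 * x = 1 (mod 31).
Step 2: Using the extended Euclidean algorithm or trial:
  16 * 2 = 32 = 1 * 31 + 1.
Step 3: Since 32 mod 31 = 1, the inverse is x = 2.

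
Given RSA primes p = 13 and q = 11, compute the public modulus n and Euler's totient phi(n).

Step 1: n = p * q = 13 * 11 = 143.
Step 2: phi(n) = (p-1)(q-1) = 12 * 10 = 120.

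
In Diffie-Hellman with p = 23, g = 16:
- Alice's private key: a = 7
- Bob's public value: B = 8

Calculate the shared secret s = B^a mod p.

Step 1: s = B^a mod p = 8^7 mod 23.
  8^1 mod 23 = 8
  8^2 mod 23 = (8 * 8) mod 23 = 18
  8^3 mod 23 = (18 * 8) mod 23 = 6
  8^4 mod 23 = (6 * 8) mod 23 = 2
  8^5 mod 23 = (2 * 8) mod 23 = 16
  8^6 mod 23 = (16 * 8) mod 23 = 13
  8^7 mod 23 = (13 * 8) mod 23 = 12
Result: shared secret = 12.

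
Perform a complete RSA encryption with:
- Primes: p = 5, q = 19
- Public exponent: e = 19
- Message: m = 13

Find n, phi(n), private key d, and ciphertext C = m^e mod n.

Step 1: n = 5 * 19 = 95.
Step 2: phi(n) = (5-1)(19-1) = 4 * 18 = 72.
Step 3: Find d = 19^(-1) mod 72 = 19.
  Verify: 19 * 19 = 361 = 1 (mod 72).
Step 4: C = 13^19 mod 95 = 32.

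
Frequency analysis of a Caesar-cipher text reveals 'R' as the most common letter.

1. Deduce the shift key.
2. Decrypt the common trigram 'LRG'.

Step 1: In English, 'E' is the most frequent letter (12.7%).
Step 2: The most frequent ciphertext letter is 'R' (position 17).
Step 3: Shift = (17 - 4) mod 26 = 13.
Step 4: Decrypt 'LRG' by shifting back 13:
  L -> Y
  R -> E
  G -> T
Step 5: 'LRG' decrypts to 'YET'.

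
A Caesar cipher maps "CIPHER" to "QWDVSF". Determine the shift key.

Step 1: Compare first letters: C (position 2) -> Q (position 16).
Step 2: Shift = (16 - 2) mod 26 = 14.
The shift value is 14.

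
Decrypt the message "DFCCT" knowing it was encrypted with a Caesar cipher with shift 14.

Step 1: Reverse the shift by subtracting 14 from each letter position.
  D (position 3) -> position (3-14) mod 26 = 15 -> P
  F (position 5) -> position (5-14) mod 26 = 17 -> R
  C (position 2) -> position (2-14) mod 26 = 14 -> O
  C (position 2) -> position (2-14) mod 26 = 14 -> O
  T (position 19) -> position (19-14) mod 26 = 5 -> F
Decrypted message: PROOF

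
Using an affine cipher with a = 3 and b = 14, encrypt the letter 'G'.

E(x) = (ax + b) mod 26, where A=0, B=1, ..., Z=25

Step 1: Convert 'G' to number: x = 6.
Step 2: E(6) = (3 * 6 + 14) mod 26 = 32 mod 26 = 6.
Step 3: Convert 6 back to letter: G.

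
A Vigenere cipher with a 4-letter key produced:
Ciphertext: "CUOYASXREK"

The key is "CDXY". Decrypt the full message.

Step 1: Key 'CDXY' has length 4. Extended key: CDXYCDXYCD
Step 2: Decrypt each position:
  C(2) - C(2) = 0 = A
  U(20) - D(3) = 17 = R
  O(14) - X(23) = 17 = R
  Y(24) - Y(24) = 0 = A
  A(0) - C(2) = 24 = Y
  S(18) - D(3) = 15 = P
  X(23) - X(23) = 0 = A
  R(17) - Y(24) = 19 = T
  E(4) - C(2) = 2 = C
  K(10) - D(3) = 7 = H
Plaintext: ARRAYPATCH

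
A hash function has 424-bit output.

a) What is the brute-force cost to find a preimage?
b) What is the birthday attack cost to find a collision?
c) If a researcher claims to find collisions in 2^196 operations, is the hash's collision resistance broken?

Step 1: Preimage resistance requires brute-force of 2^424 operations.
Step 2: Collision resistance (birthday bound) = 2^(424/2) = 2^212.
Step 3: The claimed attack costs 2^196 operations.
Step 4: Since 2^196 < 2^212, the claimed attack beats the generic birthday bound, so collision resistance is broken.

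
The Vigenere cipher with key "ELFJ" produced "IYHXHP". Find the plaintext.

Step 1: Extend key: ELFJEL
Step 2: Decrypt each letter (c - k) mod 26:
  I(8) - E(4) = (8-4) mod 26 = 4 = E
  Y(24) - L(11) = (24-11) mod 26 = 13 = N
  H(7) - F(5) = (7-5) mod 26 = 2 = C
  X(23) - J(9) = (23-9) mod 26 = 14 = O
  H(7) - E(4) = (7-4) mod 26 = 3 = D
  P(15) - L(11) = (15-11) mod 26 = 4 = E
Plaintext: ENCODE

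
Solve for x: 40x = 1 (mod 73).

Step 1: We need x such that 40 * x = 1 (mod 73).
Step 2: Using the extended Euclidean algorithm or trial:
  40 * 42 = 1680 = 23 * 73 + 1.
Step 3: Since 1680 mod 73 = 1, the inverse is x = 42.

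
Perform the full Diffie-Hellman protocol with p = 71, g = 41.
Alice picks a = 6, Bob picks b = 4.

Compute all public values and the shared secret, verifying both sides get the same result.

Step 1: A = g^a mod p = 41^6 mod 71 = 45.
Step 2: B = g^b mod p = 41^4 mod 71 = 32.
Step 3: Alice computes s = B^a mod p = 32^6 mod 71 = 20.
Step 4: Bob computes s = A^b mod p = 45^4 mod 71 = 20.
Both sides agree: shared secret = 20.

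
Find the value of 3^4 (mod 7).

Step 1: Compute 3^4 mod 7 step by step, reducing modulo 7 at each step.
  3^1 mod 7 = 3
  3^2 mod 7 = (3 * 3) mod 7 = 2
  3^3 mod 7 = (2 * 3) mod 7 = 6
  3^4 mod 7 = (6 * 3) mod 7 = 4
Step 2: Result = 4.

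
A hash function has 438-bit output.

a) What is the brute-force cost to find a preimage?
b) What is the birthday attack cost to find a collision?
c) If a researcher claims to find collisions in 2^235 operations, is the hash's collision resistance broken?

Step 1: Preimage resistance requires brute-force of 2^438 operations.
Step 2: Collision resistance (birthday bound) = 2^(438/2) = 2^219.
Step 3: The claimed attack costs 2^235 operations.
Step 4: Since 2^235 >= 2^219, the claimed attack is no faster than the generic birthday attack, so this does not break collision resistance.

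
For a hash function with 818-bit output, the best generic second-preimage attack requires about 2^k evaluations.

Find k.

Step 1: The hash has a 818-bit output.
Step 2: Second-preimage resistance means: given a specific input x, it should be infeasible to find a different y with h(y) = h(x).
With a 818-bit output, a generic search for a second preimage costs about 2^818 evaluations (each trial matches the fixed target with probability 2^-818).
Step 3: Security level = 818 bits.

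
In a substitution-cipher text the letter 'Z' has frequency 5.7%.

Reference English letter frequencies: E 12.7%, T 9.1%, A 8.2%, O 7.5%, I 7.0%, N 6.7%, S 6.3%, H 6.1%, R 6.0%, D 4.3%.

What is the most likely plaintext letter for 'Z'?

Step 1: The observed frequency is 5.7%.
Step 2: Compare with English frequencies:
  E: 12.7% (difference: 7.0%)
  T: 9.1% (difference: 3.4%)
  A: 8.2% (difference: 2.5%)
  O: 7.5% (difference: 1.8%)
  I: 7.0% (difference: 1.3%)
  N: 6.7% (difference: 1.0%)
  S: 6.3% (difference: 0.6%)
  H: 6.1% (difference: 0.4%)
  R: 6.0% (difference: 0.3%) <-- closest
  D: 4.3% (difference: 1.4%)
Step 3: 'Z' most likely represents 'R' (frequency 6.0%).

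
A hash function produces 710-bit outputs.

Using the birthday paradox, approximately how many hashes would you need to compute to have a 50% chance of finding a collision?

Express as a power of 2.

Step 1: The birthday paradox gives collision probability ~50% after sqrt(2^n) = 2^(n/2) hashes.
Step 2: For 710-bit output: 2^(710/2) = 2^355.
Step 3: Approximately 2^355 hash computations needed.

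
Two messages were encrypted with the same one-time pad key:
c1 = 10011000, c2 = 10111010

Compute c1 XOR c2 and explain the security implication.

Step 1: c1 XOR c2 = (m1 XOR k) XOR (m2 XOR k).
Step 2: By XOR associativity/commutativity: = m1 XOR m2 XOR k XOR k = m1 XOR m2.
Step 3: 10011000 XOR 10111010 = 00100010 = 34.
Step 4: The key cancels out! An attacker learns m1 XOR m2 = 34, revealing the relationship between plaintexts.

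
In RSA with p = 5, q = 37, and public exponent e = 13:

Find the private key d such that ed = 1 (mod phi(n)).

Step 1: n = 5 * 37 = 185.
Step 2: phi(n) = 4 * 36 = 144.
Step 3: Find d such that 13 * d = 1 (mod 144).
Step 4: d = 13^(-1) mod 144 = 133.
Verification: 13 * 133 = 1729 = 12 * 144 + 1.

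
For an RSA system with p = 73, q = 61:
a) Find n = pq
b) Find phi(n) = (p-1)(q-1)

Step 1: n = p * q = 73 * 61 = 4453.
Step 2: phi(n) = (p-1)(q-1) = 72 * 60 = 4320.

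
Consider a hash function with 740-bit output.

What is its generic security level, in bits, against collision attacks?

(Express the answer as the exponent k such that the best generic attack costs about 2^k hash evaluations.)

Step 1: The hash has a 740-bit output.
Step 2: Collision resistance means it should be infeasible to find any x != y with h(x) = h(y).
By the birthday bound, a generic collision search succeeds after about sqrt(2^740) = 2^(740/2) = 2^370 evaluations.
Step 3: Security level = 370 bits.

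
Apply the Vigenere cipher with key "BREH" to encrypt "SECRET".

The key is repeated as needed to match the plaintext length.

Step 1: Repeat key to match plaintext length:
  Plaintext: SECRET
  Key:       BREHBR
Step 2: Encrypt each letter:
  S(18) + B(1) = (18+1) mod 26 = 19 = T
  E(4) + R(17) = (4+17) mod 26 = 21 = V
  C(2) + E(4) = (2+4) mod 26 = 6 = G
  R(17) + H(7) = (17+7) mod 26 = 24 = Y
  E(4) + B(1) = (4+1) mod 26 = 5 = F
  T(19) + R(17) = (19+17) mod 26 = 10 = K
Ciphertext: TVGYFK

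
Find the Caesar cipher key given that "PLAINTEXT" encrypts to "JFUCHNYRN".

Step 1: Compare first letters: P (position 15) -> J (position 9).
Step 2: Shift = (9 - 15) mod 26 = 20.
The shift value is 20.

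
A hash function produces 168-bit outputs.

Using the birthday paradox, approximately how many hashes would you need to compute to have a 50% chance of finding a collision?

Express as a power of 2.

Step 1: The birthday paradox gives collision probability ~50% after sqrt(2^n) = 2^(n/2) hashes.
Step 2: For 168-bit output: 2^(168/2) = 2^84.
Step 3: Approximately 2^84 hash computations needed.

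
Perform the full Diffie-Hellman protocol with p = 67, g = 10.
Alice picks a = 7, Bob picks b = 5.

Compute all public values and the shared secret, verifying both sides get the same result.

Step 1: A = g^a mod p = 10^7 mod 67 = 49.
Step 2: B = g^b mod p = 10^5 mod 67 = 36.
Step 3: Alice computes s = B^a mod p = 36^7 mod 67 = 33.
Step 4: Bob computes s = A^b mod p = 49^5 mod 67 = 33.
Both sides agree: shared secret = 33.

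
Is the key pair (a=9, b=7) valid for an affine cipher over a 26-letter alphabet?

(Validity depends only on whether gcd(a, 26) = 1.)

Step 1: Compute gcd(9, 26).
Step 2: gcd(9, 26) = 1.
Since gcd = 1, 9 is coprime with 26, so it is a valid key.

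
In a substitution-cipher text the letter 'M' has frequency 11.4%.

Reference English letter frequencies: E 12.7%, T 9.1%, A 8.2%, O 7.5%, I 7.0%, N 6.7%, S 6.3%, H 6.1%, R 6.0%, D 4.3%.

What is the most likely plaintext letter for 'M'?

Step 1: The observed frequency is 11.4%.
Step 2: Compare with English frequencies:
  E: 12.7% (difference: 1.3%) <-- closest
  T: 9.1% (difference: 2.3%)
  A: 8.2% (difference: 3.2%)
  O: 7.5% (difference: 3.9%)
  I: 7.0% (difference: 4.4%)
  N: 6.7% (difference: 4.7%)
  S: 6.3% (difference: 5.1%)
  H: 6.1% (difference: 5.3%)
  R: 6.0% (difference: 5.4%)
  D: 4.3% (difference: 7.1%)
Step 3: 'M' most likely represents 'E' (frequency 12.7%).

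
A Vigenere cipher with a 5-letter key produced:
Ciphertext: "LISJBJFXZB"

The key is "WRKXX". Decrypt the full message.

Step 1: Key 'WRKXX' has length 5. Extended key: WRKXXWRKXX
Step 2: Decrypt each position:
  L(11) - W(22) = 15 = P
  I(8) - R(17) = 17 = R
  S(18) - K(10) = 8 = I
  J(9) - X(23) = 12 = M
  B(1) - X(23) = 4 = E
  J(9) - W(22) = 13 = N
  F(5) - R(17) = 14 = O
  X(23) - K(10) = 13 = N
  Z(25) - X(23) = 2 = C
  B(1) - X(23) = 4 = E
Plaintext: PRIMENONCE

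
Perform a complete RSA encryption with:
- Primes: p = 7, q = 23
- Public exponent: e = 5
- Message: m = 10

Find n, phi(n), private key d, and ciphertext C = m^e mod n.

Step 1: n = 7 * 23 = 161.
Step 2: phi(n) = (7-1)(23-1) = 6 * 22 = 132.
Step 3: Find d = 5^(-1) mod 132 = 53.
  Verify: 5 * 53 = 265 = 1 (mod 132).
Step 4: C = 10^5 mod 161 = 19.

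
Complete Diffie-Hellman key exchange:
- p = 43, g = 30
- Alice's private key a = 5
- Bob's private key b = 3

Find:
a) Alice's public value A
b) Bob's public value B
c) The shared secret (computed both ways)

Step 1: A = g^a mod p = 30^5 mod 43 = 12.
Step 2: B = g^b mod p = 30^3 mod 43 = 39.
Step 3: Alice computes s = B^a mod p = 39^5 mod 43 = 8.
Step 4: Bob computes s = A^b mod p = 12^3 mod 43 = 8.
Both sides agree: shared secret = 8.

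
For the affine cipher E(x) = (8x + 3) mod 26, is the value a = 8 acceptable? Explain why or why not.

Step 1: Compute gcd(8, 26).
Step 2: gcd(8, 26) = 2.
Since gcd = 2 != 1, 8 shares a common factor with 26, so it cannot be used.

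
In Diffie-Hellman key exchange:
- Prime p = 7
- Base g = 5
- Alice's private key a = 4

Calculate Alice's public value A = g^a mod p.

Step 1: A = g^a mod p = 5^4 mod 7.
  5^1 mod 7 = 5
  5^2 mod 7 = (5 * 5) mod 7 = 4
  5^3 mod 7 = (4 * 5) mod 7 = 6
  5^4 mod 7 = (6 * 5) mod 7 = 2
Result: A = 2.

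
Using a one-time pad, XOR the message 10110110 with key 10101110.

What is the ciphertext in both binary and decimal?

Step 1: Write out the XOR operation bit by bit:
  Message: 10110110
  Key:     10101110
  XOR:     00011000
Step 2: Convert to decimal: 00011000 = 24.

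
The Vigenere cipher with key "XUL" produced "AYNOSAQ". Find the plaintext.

Step 1: Extend key: XULXULX
Step 2: Decrypt each letter (c - k) mod 26:
  A(0) - X(23) = (0-23) mod 26 = 3 = D
  Y(24) - U(20) = (24-20) mod 26 = 4 = E
  N(13) - L(11) = (13-11) mod 26 = 2 = C
  O(14) - X(23) = (14-23) mod 26 = 17 = R
  S(18) - U(20) = (18-20) mod 26 = 24 = Y
  A(0) - L(11) = (0-11) mod 26 = 15 = P
  Q(16) - X(23) = (16-23) mod 26 = 19 = T
Plaintext: DECRYPT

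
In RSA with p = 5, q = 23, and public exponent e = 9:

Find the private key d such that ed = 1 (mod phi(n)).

Step 1: n = 5 * 23 = 115.
Step 2: phi(n) = 4 * 22 = 88.
Step 3: Find d such that 9 * d = 1 (mod 88).
Step 4: d = 9^(-1) mod 88 = 49.
Verification: 9 * 49 = 441 = 5 * 88 + 1.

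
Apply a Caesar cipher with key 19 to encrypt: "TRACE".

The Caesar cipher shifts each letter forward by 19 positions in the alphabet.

Step 1: For each letter, shift forward by 19 positions (mod 26).
  T (position 19) -> position (19+19) mod 26 = 12 -> M
  R (position 17) -> position (17+19) mod 26 = 10 -> K
  A (position 0) -> position (0+19) mod 26 = 19 -> T
  C (position 2) -> position (2+19) mod 26 = 21 -> V
  E (position 4) -> position (4+19) mod 26 = 23 -> X
Result: MKTVX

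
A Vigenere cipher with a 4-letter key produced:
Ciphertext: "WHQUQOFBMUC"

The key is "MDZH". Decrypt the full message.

Step 1: Key 'MDZH' has length 4. Extended key: MDZHMDZHMDZ
Step 2: Decrypt each position:
  W(22) - M(12) = 10 = K
  H(7) - D(3) = 4 = E
  Q(16) - Z(25) = 17 = R
  U(20) - H(7) = 13 = N
  Q(16) - M(12) = 4 = E
  O(14) - D(3) = 11 = L
  F(5) - Z(25) = 6 = G
  B(1) - H(7) = 20 = U
  M(12) - M(12) = 0 = A
  U(20) - D(3) = 17 = R
  C(2) - Z(25) = 3 = D
Plaintext: KERNELGUARD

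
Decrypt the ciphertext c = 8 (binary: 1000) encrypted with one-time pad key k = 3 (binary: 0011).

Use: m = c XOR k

Step 1: XOR ciphertext with key:
  Ciphertext: 1000
  Key:        0011
  XOR:        1011
Step 2: Plaintext = 1011 = 11 in decimal.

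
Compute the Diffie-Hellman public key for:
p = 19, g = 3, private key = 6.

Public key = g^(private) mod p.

Step 1: A = g^a mod p = 3^6 mod 19.
  3^1 mod 19 = 3
  3^2 mod 19 = (3 * 3) mod 19 = 9
  3^3 mod 19 = (9 * 3) mod 19 = 8
  3^4 mod 19 = (8 * 3) mod 19 = 5
  3^5 mod 19 = (5 * 3) mod 19 = 15
  3^6 mod 19 = (15 * 3) mod 19 = 7
Result: A = 7.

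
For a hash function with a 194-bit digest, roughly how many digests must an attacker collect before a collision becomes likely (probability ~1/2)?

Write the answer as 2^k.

Step 1: The birthday paradox gives collision probability ~50% after sqrt(2^n) = 2^(n/2) hashes.
Step 2: For 194-bit output: 2^(194/2) = 2^97.
Step 3: Approximately 2^97 hash computations needed.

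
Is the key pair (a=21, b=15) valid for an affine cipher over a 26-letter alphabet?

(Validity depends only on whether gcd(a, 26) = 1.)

Step 1: Compute gcd(21, 26).
Step 2: gcd(21, 26) = 1.
Since gcd = 1, 21 is coprime with 26, so it is a valid key.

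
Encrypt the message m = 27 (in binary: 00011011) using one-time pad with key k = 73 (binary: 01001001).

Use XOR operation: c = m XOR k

Step 1: Write out the XOR operation bit by bit:
  Message: 00011011
  Key:     01001001
  XOR:     01010010
Step 2: Convert to decimal: 01010010 = 82.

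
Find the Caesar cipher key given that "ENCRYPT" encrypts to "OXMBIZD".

Step 1: Compare first letters: E (position 4) -> O (position 14).
Step 2: Shift = (14 - 4) mod 26 = 10.
The shift value is 10.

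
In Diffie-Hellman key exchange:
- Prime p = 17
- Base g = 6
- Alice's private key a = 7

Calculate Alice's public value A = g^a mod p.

Step 1: A = g^a mod p = 6^7 mod 17.
  6^1 mod 17 = 6
  6^2 mod 17 = (6 * 6) mod 17 = 2
  6^3 mod 17 = (2 * 6) mod 17 = 12
  6^4 mod 17 = (12 * 6) mod 17 = 4
  6^5 mod 17 = (4 * 6) mod 17 = 7
  6^6 mod 17 = (7 * 6) mod 17 = 8
  6^7 mod 17 = (8 * 6) mod 17 = 14
Result: A = 14.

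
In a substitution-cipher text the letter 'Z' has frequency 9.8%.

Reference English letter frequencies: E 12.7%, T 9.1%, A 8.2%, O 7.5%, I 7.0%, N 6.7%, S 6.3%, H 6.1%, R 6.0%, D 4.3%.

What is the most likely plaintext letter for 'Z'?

Step 1: The observed frequency is 9.8%.
Step 2: Compare with English frequencies:
  E: 12.7% (difference: 2.9%)
  T: 9.1% (difference: 0.7%) <-- closest
  A: 8.2% (difference: 1.6%)
  O: 7.5% (difference: 2.3%)
  I: 7.0% (difference: 2.8%)
  N: 6.7% (difference: 3.1%)
  S: 6.3% (difference: 3.5%)
  H: 6.1% (difference: 3.7%)
  R: 6.0% (difference: 3.8%)
  D: 4.3% (difference: 5.5%)
Step 3: 'Z' most likely represents 'T' (frequency 9.1%).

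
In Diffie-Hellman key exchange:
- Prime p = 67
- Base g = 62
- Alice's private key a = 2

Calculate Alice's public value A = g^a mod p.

Step 1: A = g^a mod p = 62^2 mod 67.
  62^1 mod 67 = 62
  62^2 mod 67 = (62 * 62) mod 67 = 25
Result: A = 25.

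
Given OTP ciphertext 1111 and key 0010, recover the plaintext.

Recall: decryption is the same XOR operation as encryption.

Step 1: XOR ciphertext with key:
  Ciphertext: 1111
  Key:        0010
  XOR:        1101
Step 2: Plaintext = 1101 = 13 in decimal.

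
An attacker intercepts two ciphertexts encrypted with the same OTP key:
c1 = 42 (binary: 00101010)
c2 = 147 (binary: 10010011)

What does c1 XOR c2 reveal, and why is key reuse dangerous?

Step 1: c1 XOR c2 = (m1 XOR k) XOR (m2 XOR k).
Step 2: By XOR associativity/commutativity: = m1 XOR m2 XOR k XOR k = m1 XOR m2.
Step 3: 00101010 XOR 10010011 = 10111001 = 185.
Step 4: The key cancels out! An attacker learns m1 XOR m2 = 185, revealing the relationship between plaintexts.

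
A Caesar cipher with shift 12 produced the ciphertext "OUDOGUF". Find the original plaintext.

Step 1: Reverse the shift by subtracting 12 from each letter position.
  O (position 14) -> position (14-12) mod 26 = 2 -> C
  U (position 20) -> position (20-12) mod 26 = 8 -> I
  D (position 3) -> position (3-12) mod 26 = 17 -> R
  O (position 14) -> position (14-12) mod 26 = 2 -> C
  G (position 6) -> position (6-12) mod 26 = 20 -> U
  U (position 20) -> position (20-12) mod 26 = 8 -> I
  F (position 5) -> position (5-12) mod 26 = 19 -> T
Decrypted message: CIRCUIT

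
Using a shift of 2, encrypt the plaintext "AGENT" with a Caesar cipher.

Step 1: For each letter, shift forward by 2 positions (mod 26).
  A (position 0) -> position (0+2) mod 26 = 2 -> C
  G (position 6) -> position (6+2) mod 26 = 8 -> I
  E (position 4) -> position (4+2) mod 26 = 6 -> G
  N (position 13) -> position (13+2) mod 26 = 15 -> P
  T (position 19) -> position (19+2) mod 26 = 21 -> V
Result: CIGPV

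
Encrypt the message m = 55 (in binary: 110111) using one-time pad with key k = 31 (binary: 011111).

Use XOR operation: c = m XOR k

Step 1: Write out the XOR operation bit by bit:
  Message: 110111
  Key:     011111
  XOR:     101000
Step 2: Convert to decimal: 101000 = 40.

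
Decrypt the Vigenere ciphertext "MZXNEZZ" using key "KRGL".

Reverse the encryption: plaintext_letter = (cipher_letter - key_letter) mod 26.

Step 1: Extend key: KRGLKRG
Step 2: Decrypt each letter (c - k) mod 26:
  M(12) - K(10) = (12-10) mod 26 = 2 = C
  Z(25) - R(17) = (25-17) mod 26 = 8 = I
  X(23) - G(6) = (23-6) mod 26 = 17 = R
  N(13) - L(11) = (13-11) mod 26 = 2 = C
  E(4) - K(10) = (4-10) mod 26 = 20 = U
  Z(25) - R(17) = (25-17) mod 26 = 8 = I
  Z(25) - G(6) = (25-6) mod 26 = 19 = T
Plaintext: CIRCUIT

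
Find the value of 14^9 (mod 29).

Step 1: Compute 14^9 mod 29 step by step, reducing modulo 29 at each step.
  14^1 mod 29 = 14
  14^2 mod 29 = (14 * 14) mod 29 = 22
  14^3 mod 29 = (22 * 14) mod 29 = 18
  14^4 mod 29 = (18 * 14) mod 29 = 20
  14^5 mod 29 = (20 * 14) mod 29 = 19
  14^6 mod 29 = (19 * 14) mod 29 = 5
  14^7 mod 29 = (5 * 14) mod 29 = 12
  14^8 mod 29 = (12 * 14) mod 29 = 23
  14^9 mod 29 = (23 * 14) mod 29 = 3
Step 2: Result = 3.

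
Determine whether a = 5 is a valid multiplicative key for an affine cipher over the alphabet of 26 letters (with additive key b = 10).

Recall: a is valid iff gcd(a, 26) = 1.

Step 1: Compute gcd(5, 26).
Step 2: gcd(5, 26) = 1.
Since gcd = 1, 5 is coprime with 26, so it is a valid key.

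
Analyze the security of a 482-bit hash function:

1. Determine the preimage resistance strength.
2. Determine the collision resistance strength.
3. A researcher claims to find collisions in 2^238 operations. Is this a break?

Step 1: Preimage resistance requires brute-force of 2^482 operations.
Step 2: Collision resistance (birthday bound) = 2^(482/2) = 2^241.
Step 3: The claimed attack costs 2^238 operations.
Step 4: Since 2^238 < 2^241, the claimed attack beats the generic birthday bound, so collision resistance is broken.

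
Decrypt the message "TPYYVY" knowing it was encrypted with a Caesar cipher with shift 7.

Step 1: Reverse the shift by subtracting 7 from each letter position.
  T (position 19) -> position (19-7) mod 26 = 12 -> M
  P (position 15) -> position (15-7) mod 26 = 8 -> I
  Y (position 24) -> position (24-7) mod 26 = 17 -> R
  Y (position 24) -> position (24-7) mod 26 = 17 -> R
  V (position 21) -> position (21-7) mod 26 = 14 -> O
  Y (position 24) -> position (24-7) mod 26 = 17 -> R
Decrypted message: MIRROR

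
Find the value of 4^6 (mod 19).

Step 1: Compute 4^6 mod 19 step by step, reducing modulo 19 at each step.
  4^1 mod 19 = 4
  4^2 mod 19 = (4 * 4) mod 19 = 16
  4^3 mod 19 = (16 * 4) mod 19 = 7
  4^4 mod 19 = (7 * 4) mod 19 = 9
  4^5 mod 19 = (9 * 4) mod 19 = 17
  4^6 mod 19 = (17 * 4) mod 19 = 11
Step 2: Result = 11.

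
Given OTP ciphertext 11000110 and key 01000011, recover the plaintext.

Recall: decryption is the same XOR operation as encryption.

Step 1: XOR ciphertext with key:
  Ciphertext: 11000110
  Key:        01000011
  XOR:        10000101
Step 2: Plaintext = 10000101 = 133 in decimal.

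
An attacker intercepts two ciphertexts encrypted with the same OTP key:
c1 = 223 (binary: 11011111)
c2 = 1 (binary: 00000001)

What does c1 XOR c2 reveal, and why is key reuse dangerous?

Step 1: c1 XOR c2 = (m1 XOR k) XOR (m2 XOR k).
Step 2: By XOR associativity/commutativity: = m1 XOR m2 XOR k XOR k = m1 XOR m2.
Step 3: 11011111 XOR 00000001 = 11011110 = 222.
Step 4: The key cancels out! An attacker learns m1 XOR m2 = 222, revealing the relationship between plaintexts.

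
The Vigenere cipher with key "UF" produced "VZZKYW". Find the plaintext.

Step 1: Extend key: UFUFUF
Step 2: Decrypt each letter (c - k) mod 26:
  V(21) - U(20) = (21-20) mod 26 = 1 = B
  Z(25) - F(5) = (25-5) mod 26 = 20 = U
  Z(25) - U(20) = (25-20) mod 26 = 5 = F
  K(10) - F(5) = (10-5) mod 26 = 5 = F
  Y(24) - U(20) = (24-20) mod 26 = 4 = E
  W(22) - F(5) = (22-5) mod 26 = 17 = R
Plaintext: BUFFER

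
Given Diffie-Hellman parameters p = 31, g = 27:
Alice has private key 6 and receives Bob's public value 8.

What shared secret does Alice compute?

Step 1: s = B^a mod p = 8^6 mod 31.
  8^1 mod 31 = 8
  8^2 mod 31 = (8 * 8) mod 31 = 2
  8^3 mod 31 = (2 * 8) mod 31 = 16
  8^4 mod 31 = (16 * 8) mod 31 = 4
  8^5 mod 31 = (4 * 8) mod 31 = 1
  8^6 mod 31 = (1 * 8) mod 31 = 8
Result: shared secret = 8.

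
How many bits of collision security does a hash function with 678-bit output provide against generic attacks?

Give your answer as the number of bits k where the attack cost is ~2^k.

Step 1: The hash has a 678-bit output.
Step 2: Collision resistance means it should be infeasible to find any x != y with h(x) = h(y).
By the birthday bound, a generic collision search succeeds after about sqrt(2^678) = 2^(678/2) = 2^339 evaluations.
Step 3: Security level = 339 bits.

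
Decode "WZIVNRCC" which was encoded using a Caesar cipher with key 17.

Step 1: Reverse the shift by subtracting 17 from each letter position.
  W (position 22) -> position (22-17) mod 26 = 5 -> F
  Z (position 25) -> position (25-17) mod 26 = 8 -> I
  I (position 8) -> position (8-17) mod 26 = 17 -> R
  V (position 21) -> position (21-17) mod 26 = 4 -> E
  N (position 13) -> position (13-17) mod 26 = 22 -> W
  R (position 17) -> position (17-17) mod 26 = 0 -> A
  C (position 2) -> position (2-17) mod 26 = 11 -> L
  C (position 2) -> position (2-17) mod 26 = 11 -> L
Decrypted message: FIREWALL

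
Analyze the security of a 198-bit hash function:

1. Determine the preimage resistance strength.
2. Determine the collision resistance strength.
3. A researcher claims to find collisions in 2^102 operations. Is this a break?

Step 1: Preimage resistance requires brute-force of 2^198 operations.
Step 2: Collision resistance (birthday bound) = 2^(198/2) = 2^99.
Step 3: The claimed attack costs 2^102 operations.
Step 4: Since 2^102 >= 2^99, the claimed attack is no faster than the generic birthday attack, so this does not break collision resistance.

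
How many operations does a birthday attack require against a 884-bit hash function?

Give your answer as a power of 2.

Step 1: The birthday paradox gives collision probability ~50% after sqrt(2^n) = 2^(n/2) hashes.
Step 2: For 884-bit output: 2^(884/2) = 2^442.
Step 3: Approximately 2^442 hash computations needed.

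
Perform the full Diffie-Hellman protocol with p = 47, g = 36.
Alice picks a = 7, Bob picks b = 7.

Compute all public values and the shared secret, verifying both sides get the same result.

Step 1: A = g^a mod p = 36^7 mod 47 = 16.
Step 2: B = g^b mod p = 36^7 mod 47 = 16.
Step 3: Alice computes s = B^a mod p = 16^7 mod 47 = 32.
Step 4: Bob computes s = A^b mod p = 16^7 mod 47 = 32.
Both sides agree: shared secret = 32.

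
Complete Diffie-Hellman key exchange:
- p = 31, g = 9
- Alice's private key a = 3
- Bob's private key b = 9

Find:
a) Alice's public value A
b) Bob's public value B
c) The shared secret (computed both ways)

Step 1: A = g^a mod p = 9^3 mod 31 = 16.
Step 2: B = g^b mod p = 9^9 mod 31 = 4.
Step 3: Alice computes s = B^a mod p = 4^3 mod 31 = 2.
Step 4: Bob computes s = A^b mod p = 16^9 mod 31 = 2.
Both sides agree: shared secret = 2.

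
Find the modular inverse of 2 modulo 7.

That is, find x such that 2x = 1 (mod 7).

Step 1: We need x such that 2 * x = 1 (mod 7).
Step 2: Using the extended Euclidean algorithm or trial:
  2 * 4 = 8 = 1 * 7 + 1.
Step 3: Since 8 mod 7 = 1, the inverse is x = 4.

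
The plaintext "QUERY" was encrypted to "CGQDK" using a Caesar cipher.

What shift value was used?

Step 1: Compare first letters: Q (position 16) -> C (position 2).
Step 2: Shift = (2 - 16) mod 26 = 12.
The shift value is 12.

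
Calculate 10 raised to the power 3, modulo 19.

Step 1: Compute 10^3 mod 19 step by step, reducing modulo 19 at each step.
  10^1 mod 19 = 10
  10^2 mod 19 = (10 * 10) mod 19 = 5
  10^3 mod 19 = (5 * 10) mod 19 = 12
Step 2: Result = 12.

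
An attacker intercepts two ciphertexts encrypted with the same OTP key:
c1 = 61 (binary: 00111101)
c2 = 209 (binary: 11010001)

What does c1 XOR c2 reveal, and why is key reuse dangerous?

Step 1: c1 XOR c2 = (m1 XOR k) XOR (m2 XOR k).
Step 2: By XOR associativity/commutativity: = m1 XOR m2 XOR k XOR k = m1 XOR m2.
Step 3: 00111101 XOR 11010001 = 11101100 = 236.
Step 4: The key cancels out! An attacker learns m1 XOR m2 = 236, revealing the relationship between plaintexts.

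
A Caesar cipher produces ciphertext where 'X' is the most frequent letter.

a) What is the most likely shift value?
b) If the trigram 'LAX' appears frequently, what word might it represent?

Step 1: In English, 'E' is the most frequent letter (12.7%).
Step 2: The most frequent ciphertext letter is 'X' (position 23).
Step 3: Shift = (23 - 4) mod 26 = 19.
Step 4: Decrypt 'LAX' by shifting back 19:
  L -> S
  A -> H
  X -> E
Step 5: 'LAX' decrypts to 'SHE'.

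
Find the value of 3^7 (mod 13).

Step 1: Compute 3^7 mod 13 step by step, reducing modulo 13 at each step.
  3^1 mod 13 = 3
  3^2 mod 13 = (3 * 3) mod 13 = 9
  3^3 mod 13 = (9 * 3) mod 13 = 1
  3^4 mod 13 = (1 * 3) mod 13 = 3
  3^5 mod 13 = (3 * 3) mod 13 = 9
  3^6 mod 13 = (9 * 3) mod 13 = 1
  3^7 mod 13 = (1 * 3) mod 13 = 3
Step 2: Result = 3.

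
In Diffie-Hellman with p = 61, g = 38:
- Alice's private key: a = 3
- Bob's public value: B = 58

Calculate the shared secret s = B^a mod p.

Step 1: s = B^a mod p = 58^3 mod 61.
  58^1 mod 61 = 58
  58^2 mod 61 = (58 * 58) mod 61 = 9
  58^3 mod 61 = (9 * 58) mod 61 = 34
Result: shared secret = 34.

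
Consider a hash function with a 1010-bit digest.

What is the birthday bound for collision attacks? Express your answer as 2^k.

Step 1: The birthday paradox gives collision probability ~50% after sqrt(2^n) = 2^(n/2) hashes.
Step 2: For 1010-bit output: 2^(1010/2) = 2^505.
Step 3: Approximately 2^505 hash computations needed.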